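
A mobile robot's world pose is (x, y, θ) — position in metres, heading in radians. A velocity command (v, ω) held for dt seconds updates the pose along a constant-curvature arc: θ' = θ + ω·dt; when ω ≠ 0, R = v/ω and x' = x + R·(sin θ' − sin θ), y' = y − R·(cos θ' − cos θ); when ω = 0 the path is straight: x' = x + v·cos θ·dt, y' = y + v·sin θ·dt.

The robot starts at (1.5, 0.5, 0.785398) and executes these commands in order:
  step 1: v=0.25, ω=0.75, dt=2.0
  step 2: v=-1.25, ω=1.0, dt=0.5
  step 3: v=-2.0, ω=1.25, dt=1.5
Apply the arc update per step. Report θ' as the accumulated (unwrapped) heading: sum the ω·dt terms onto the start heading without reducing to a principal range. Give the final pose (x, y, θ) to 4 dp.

step 1: θ'=2.2854 (R=0.3333) → pose (1.5161, 0.9541, 2.2854)
step 2: θ'=2.7854 (R=-1.2500) → pose (2.0244, 0.6017, 2.7854)
step 3: θ'=4.6604 (R=-1.6000) → pose (4.1802, 2.0182, 4.6604)

(4.1802, 2.0182, 4.6604)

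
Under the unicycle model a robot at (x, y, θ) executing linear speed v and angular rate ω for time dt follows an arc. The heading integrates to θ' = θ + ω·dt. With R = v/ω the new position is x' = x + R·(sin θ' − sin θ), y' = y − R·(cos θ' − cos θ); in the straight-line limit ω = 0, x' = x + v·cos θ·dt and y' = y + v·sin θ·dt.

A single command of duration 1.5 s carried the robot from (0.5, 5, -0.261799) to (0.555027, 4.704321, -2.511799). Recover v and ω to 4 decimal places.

Δθ = -2.511799 − -0.261799 = -2.250000
ω = Δθ/dt = -2.250000/1.5 = -1.5000
R = −Δy/(cos θ' − cos θ) = -0.1667
v = R·ω = -0.1667·-1.5000 = 0.2500

v = 0.2500, ω = -1.5000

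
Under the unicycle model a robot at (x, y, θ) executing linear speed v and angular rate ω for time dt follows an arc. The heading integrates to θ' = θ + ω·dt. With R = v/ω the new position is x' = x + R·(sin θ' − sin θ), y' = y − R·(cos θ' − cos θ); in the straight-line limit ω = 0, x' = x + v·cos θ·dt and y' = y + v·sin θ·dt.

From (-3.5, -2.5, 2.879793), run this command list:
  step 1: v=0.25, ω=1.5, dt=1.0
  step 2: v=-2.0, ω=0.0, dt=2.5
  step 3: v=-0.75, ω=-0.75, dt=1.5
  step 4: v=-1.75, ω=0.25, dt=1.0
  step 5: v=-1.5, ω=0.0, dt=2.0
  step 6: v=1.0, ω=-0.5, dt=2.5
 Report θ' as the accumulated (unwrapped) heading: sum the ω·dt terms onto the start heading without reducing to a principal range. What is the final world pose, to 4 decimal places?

(1.0039, 4.8699, 2.2548)

step 1: θ'=4.3798 (R=0.1667) → pose (-3.7007, -2.6066, 4.3798)
step 2: θ'=4.3798 (straight) → pose (-2.0682, 2.1194, 4.3798)
step 3: θ'=3.2548 (R=1.0000) → pose (-1.2359, 2.7865, 3.2548)
step 4: θ'=3.5048 (R=-7.0000) → pose (0.4602, 3.1984, 3.5048)
step 5: θ'=3.5048 (straight) → pose (3.2645, 4.2642, 3.5048)
step 6: θ'=2.2548 (R=-2.0000) → pose (1.0039, 4.8699, 2.2548)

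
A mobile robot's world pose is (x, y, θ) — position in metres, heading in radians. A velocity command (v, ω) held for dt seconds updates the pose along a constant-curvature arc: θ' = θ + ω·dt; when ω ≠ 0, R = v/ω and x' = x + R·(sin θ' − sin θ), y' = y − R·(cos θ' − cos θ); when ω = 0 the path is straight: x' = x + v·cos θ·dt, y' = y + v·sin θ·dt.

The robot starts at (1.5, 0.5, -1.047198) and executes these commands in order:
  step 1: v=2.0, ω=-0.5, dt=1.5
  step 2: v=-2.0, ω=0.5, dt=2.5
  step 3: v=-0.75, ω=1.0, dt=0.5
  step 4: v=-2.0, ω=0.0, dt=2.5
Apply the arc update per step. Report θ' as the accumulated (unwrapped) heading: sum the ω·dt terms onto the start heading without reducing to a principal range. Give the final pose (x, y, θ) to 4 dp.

(-5.2322, 2.2605, -0.0472)

step 1: θ'=-1.7972 (R=-4.0000) → pose (1.9338, -2.3979, -1.7972)
step 2: θ'=-0.5472 (R=-4.0000) → pose (0.1171, 1.9159, -0.5472)
step 3: θ'=-0.0472 (R=-0.7500) → pose (-0.2378, 2.0246, -0.0472)
step 4: θ'=-0.0472 (straight) → pose (-5.2322, 2.2605, -0.0472)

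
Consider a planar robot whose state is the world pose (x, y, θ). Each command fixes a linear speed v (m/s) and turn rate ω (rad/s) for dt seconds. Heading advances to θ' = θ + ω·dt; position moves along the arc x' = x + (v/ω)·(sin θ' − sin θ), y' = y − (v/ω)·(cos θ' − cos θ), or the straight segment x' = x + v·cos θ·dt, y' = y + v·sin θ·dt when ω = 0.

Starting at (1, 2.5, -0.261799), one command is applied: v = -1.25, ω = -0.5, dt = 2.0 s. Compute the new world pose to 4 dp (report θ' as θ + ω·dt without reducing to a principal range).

(-0.7346, 4.1546, -1.2618)

θ' = -0.2618 + -0.5·2.0 = -1.2618
R = v/ω = -1.25/-0.5 = 2.5000
x' = 1 + 2.5000·(sin -1.2618 − sin -0.2618) = -0.7346
y' = 2.5 − 2.5000·(cos -1.2618 − cos -0.2618) = 4.1546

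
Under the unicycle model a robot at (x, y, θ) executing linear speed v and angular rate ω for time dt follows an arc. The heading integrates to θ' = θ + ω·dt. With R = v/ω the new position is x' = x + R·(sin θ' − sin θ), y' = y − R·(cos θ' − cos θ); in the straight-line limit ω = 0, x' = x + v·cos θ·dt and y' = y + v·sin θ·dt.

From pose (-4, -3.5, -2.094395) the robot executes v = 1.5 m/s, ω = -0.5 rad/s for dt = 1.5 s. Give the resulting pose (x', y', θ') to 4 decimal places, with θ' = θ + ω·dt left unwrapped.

(-5.7196, -4.8685, -2.8444)

θ' = -2.0944 + -0.5·1.5 = -2.8444
R = v/ω = 1.5/-0.5 = -3.0000
x' = -4 + -3.0000·(sin -2.8444 − sin -2.0944) = -5.7196
y' = -3.5 − -3.0000·(cos -2.8444 − cos -2.0944) = -4.8685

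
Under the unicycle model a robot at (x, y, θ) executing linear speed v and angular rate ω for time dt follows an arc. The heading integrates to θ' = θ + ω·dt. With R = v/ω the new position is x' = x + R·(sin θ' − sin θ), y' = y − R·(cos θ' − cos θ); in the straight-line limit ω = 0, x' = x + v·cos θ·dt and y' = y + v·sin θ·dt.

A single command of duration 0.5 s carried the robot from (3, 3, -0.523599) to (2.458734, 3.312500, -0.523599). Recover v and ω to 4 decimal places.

Δθ = -0.523599 − -0.523599 = 0.000000
ω = Δθ/dt = 0.000000/0.5 = 0.0000
ω = 0 → v = (Δx·cos θ + Δy·sin θ)/dt = -1.2500

v = -1.2500, ω = 0.0000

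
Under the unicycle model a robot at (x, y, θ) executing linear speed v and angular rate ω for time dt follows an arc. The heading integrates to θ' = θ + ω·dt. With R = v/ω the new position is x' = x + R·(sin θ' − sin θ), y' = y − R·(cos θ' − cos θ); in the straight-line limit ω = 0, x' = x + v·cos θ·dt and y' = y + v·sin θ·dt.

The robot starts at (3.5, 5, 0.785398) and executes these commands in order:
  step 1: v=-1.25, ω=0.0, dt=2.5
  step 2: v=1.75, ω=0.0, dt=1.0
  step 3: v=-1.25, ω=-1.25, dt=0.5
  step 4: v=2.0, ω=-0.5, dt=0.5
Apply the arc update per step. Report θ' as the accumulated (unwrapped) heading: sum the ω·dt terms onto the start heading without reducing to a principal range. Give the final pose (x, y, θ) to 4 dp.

(2.9771, 3.7830, -0.0896)

step 1: θ'=0.7854 (straight) → pose (1.2903, 2.7903, 0.7854)
step 2: θ'=0.7854 (straight) → pose (2.5277, 4.0277, 0.7854)
step 3: θ'=0.1604 (R=1.0000) → pose (1.9803, 3.7477, 0.1604)
step 4: θ'=-0.0896 (R=-4.0000) → pose (2.9771, 3.7830, -0.0896)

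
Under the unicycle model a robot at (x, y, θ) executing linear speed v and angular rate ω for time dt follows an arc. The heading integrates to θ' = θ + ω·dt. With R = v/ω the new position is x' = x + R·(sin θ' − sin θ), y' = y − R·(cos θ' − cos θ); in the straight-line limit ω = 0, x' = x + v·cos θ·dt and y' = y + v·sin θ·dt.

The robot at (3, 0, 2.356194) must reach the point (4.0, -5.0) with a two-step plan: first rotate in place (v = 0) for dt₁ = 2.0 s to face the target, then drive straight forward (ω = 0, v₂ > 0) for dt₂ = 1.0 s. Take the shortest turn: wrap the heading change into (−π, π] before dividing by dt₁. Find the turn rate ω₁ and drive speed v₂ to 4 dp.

ω₁ = 1.2768, v₂ = 5.0990

heading to target = atan2(-5−0, 4−3) = -1.3734
Δθ = wrap(-1.3734 − 2.3562) = 2.5536; ω₁ = Δθ/dt₁ = 1.2768
distance = √((4−3)² + (-5−0)²) = 5.0990; v₂ = distance/dt₂ = 5.0990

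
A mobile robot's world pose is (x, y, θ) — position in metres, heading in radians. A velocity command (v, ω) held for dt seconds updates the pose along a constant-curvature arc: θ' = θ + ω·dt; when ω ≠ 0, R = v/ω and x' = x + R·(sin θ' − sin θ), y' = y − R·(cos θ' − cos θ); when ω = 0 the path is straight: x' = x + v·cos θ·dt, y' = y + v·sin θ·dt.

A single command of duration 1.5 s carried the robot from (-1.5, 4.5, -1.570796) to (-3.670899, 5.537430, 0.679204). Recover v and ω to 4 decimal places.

Δθ = 0.679204 − -1.570796 = 2.250000
ω = Δθ/dt = 2.250000/1.5 = 1.5000
R = Δx/(sin θ' − sin θ) = -1.3333
v = R·ω = -1.3333·1.5000 = -2.0000

v = -2.0000, ω = 1.5000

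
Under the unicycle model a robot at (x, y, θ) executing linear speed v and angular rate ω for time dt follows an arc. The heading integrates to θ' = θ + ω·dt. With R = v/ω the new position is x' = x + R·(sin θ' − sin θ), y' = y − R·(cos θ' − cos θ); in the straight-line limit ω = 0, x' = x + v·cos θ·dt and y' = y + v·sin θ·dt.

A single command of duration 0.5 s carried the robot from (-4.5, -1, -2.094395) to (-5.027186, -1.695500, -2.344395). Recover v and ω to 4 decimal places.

Δθ = -2.344395 − -2.094395 = -0.250000
ω = Δθ/dt = -0.250000/0.5 = -0.5000
R = −Δy/(cos θ' − cos θ) = -3.5000
v = R·ω = -3.5000·-0.5000 = 1.7500

v = 1.7500, ω = -0.5000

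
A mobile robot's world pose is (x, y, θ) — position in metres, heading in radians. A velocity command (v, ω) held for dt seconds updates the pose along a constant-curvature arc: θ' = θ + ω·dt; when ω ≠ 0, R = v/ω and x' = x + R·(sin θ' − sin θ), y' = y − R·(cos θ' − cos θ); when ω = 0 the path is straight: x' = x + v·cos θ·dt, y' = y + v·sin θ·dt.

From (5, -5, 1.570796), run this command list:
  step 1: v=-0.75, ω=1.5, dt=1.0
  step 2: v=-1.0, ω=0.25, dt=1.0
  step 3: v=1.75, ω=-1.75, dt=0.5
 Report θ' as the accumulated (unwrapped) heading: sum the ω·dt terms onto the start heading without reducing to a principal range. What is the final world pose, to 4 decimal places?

step 1: θ'=3.0708 (R=-0.5000) → pose (5.4646, -5.4987, 3.0708)
step 2: θ'=3.3208 (R=-4.0000) → pose (6.4606, -5.4447, 3.3208)
step 3: θ'=2.4458 (R=-1.0000) → pose (5.6413, -5.2283, 2.4458)

(5.6413, -5.2283, 2.4458)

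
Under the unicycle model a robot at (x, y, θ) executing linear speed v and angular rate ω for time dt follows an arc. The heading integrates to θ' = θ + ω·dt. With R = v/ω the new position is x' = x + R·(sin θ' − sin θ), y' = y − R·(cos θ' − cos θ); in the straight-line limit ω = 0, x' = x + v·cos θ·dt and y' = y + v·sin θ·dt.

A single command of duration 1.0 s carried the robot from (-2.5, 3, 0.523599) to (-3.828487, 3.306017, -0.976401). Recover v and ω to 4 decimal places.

v = -1.5000, ω = -1.5000

Δθ = -0.976401 − 0.523599 = -1.500000
ω = Δθ/dt = -1.500000/1.0 = -1.5000
R = Δx/(sin θ' − sin θ) = 1.0000
v = R·ω = 1.0000·-1.5000 = -1.5000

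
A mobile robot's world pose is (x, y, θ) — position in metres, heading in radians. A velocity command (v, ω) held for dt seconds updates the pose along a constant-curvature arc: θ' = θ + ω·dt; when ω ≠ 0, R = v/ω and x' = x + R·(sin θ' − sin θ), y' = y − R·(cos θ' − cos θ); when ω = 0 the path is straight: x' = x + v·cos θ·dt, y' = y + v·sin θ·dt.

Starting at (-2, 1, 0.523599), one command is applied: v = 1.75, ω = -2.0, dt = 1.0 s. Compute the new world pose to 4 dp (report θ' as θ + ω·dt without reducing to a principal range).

θ' = 0.5236 + -2.0·1.0 = -1.4764
R = v/ω = 1.75/-2.0 = -0.8750
x' = -2 + -0.8750·(sin -1.4764 − sin 0.5236) = -0.6914
y' = 1 − -0.8750·(cos -1.4764 − cos 0.5236) = 0.3247

(-0.6914, 0.3247, -1.4764)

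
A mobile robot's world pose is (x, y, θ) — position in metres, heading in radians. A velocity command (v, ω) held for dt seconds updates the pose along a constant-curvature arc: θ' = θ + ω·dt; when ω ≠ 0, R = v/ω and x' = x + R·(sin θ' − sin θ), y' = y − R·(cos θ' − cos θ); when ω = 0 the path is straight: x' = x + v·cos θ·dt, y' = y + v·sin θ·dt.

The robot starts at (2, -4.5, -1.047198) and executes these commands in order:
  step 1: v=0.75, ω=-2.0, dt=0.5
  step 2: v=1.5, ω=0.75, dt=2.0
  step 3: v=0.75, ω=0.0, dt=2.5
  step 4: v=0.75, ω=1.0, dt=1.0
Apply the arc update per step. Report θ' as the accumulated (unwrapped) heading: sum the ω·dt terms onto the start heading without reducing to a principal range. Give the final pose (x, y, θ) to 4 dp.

step 1: θ'=-2.0472 (R=-0.3750) → pose (2.0085, -4.8595, -2.0472)
step 2: θ'=-0.5472 (R=2.0000) → pose (2.7452, -7.4846, -0.5472)
step 3: θ'=-0.5472 (straight) → pose (4.3464, -8.4602, -0.5472)
step 4: θ'=0.4528 (R=0.7500) → pose (5.0648, -8.4941, 0.4528)

(5.0648, -8.4941, 0.4528)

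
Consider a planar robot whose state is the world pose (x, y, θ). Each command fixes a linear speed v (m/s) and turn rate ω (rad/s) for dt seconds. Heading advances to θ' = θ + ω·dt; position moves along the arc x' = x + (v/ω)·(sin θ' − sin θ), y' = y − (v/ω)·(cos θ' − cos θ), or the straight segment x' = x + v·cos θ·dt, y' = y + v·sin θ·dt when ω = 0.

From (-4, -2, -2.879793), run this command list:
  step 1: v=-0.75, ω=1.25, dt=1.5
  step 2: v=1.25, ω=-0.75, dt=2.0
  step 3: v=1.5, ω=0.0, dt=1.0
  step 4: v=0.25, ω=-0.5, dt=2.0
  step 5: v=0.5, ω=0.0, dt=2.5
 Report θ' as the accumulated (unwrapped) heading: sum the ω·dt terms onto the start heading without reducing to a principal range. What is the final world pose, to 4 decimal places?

step 1: θ'=-1.0048 (R=-0.6000) → pose (-3.6489, -1.0987, -1.0048)
step 2: θ'=-2.5048 (R=-1.6667) → pose (-4.0646, -3.3325, -2.5048)
step 3: θ'=-2.5048 (straight) → pose (-5.2706, -4.2244, -2.5048)
step 4: θ'=-3.5048 (R=-0.5000) → pose (-5.7455, -4.2898, -3.5048)
step 5: θ'=-3.5048 (straight) → pose (-6.9140, -3.8457, -3.5048)

(-6.9140, -3.8457, -3.5048)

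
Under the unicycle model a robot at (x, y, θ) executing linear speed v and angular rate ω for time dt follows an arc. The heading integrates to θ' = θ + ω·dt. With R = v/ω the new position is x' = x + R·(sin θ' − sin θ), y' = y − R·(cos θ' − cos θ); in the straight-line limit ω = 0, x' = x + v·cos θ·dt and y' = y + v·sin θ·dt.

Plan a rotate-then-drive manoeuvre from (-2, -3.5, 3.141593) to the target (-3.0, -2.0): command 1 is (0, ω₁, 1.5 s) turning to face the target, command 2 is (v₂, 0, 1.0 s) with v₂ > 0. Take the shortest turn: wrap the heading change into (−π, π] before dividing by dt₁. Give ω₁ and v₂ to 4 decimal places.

ω₁ = -0.6552, v₂ = 1.8028

heading to target = atan2(-2−-3.5, -3−-2) = 2.1588
Δθ = wrap(2.1588 − 3.1416) = -0.9828; ω₁ = Δθ/dt₁ = -0.6552
distance = √((-3−-2)² + (-2−-3.5)²) = 1.8028; v₂ = distance/dt₂ = 1.8028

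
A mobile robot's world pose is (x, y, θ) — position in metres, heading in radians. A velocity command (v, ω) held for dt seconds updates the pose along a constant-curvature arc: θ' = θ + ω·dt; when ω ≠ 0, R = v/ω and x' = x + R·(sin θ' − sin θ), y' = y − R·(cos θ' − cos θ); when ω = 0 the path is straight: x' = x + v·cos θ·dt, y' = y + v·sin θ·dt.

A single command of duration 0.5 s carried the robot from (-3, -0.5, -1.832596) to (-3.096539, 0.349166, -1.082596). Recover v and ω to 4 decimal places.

Δθ = -1.082596 − -1.832596 = 0.750000
ω = Δθ/dt = 0.750000/0.5 = 1.5000
R = −Δy/(cos θ' − cos θ) = -1.1667
v = R·ω = -1.1667·1.5000 = -1.7500

v = -1.7500, ω = 1.5000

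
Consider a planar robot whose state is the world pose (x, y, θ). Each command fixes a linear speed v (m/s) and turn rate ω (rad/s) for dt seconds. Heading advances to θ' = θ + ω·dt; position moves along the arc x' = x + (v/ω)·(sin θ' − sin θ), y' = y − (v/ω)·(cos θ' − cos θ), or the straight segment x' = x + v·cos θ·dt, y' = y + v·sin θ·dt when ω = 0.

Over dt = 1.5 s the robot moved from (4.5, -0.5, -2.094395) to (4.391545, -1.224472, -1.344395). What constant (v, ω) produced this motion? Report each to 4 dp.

Δθ = -1.344395 − -2.094395 = 0.750000
ω = Δθ/dt = 0.750000/1.5 = 0.5000
R = −Δy/(cos θ' − cos θ) = 1.0000
v = R·ω = 1.0000·0.5000 = 0.5000

v = 0.5000, ω = 0.5000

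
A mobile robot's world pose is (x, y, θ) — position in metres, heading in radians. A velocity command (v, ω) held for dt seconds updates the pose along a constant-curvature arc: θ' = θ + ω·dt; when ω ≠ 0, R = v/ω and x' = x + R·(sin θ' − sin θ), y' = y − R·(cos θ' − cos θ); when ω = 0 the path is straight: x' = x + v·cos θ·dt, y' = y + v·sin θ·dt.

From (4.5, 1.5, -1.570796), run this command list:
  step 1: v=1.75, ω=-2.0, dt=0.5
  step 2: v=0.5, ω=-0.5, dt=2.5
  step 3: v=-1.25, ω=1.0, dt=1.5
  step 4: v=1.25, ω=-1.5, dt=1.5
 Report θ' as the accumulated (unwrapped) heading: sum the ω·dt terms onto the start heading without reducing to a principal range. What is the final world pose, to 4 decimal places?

step 1: θ'=-2.5708 (R=-0.8750) → pose (4.0978, 0.7637, -2.5708)
step 2: θ'=-3.8208 (R=-1.0000) → pose (2.9293, 0.8271, -3.8208)
step 3: θ'=-2.3208 (R=-1.2500) → pose (4.6291, 0.9477, -2.3208)
step 4: θ'=-4.5708 (R=-0.8333) → pose (3.1944, 1.3981, -4.5708)

(3.1944, 1.3981, -4.5708)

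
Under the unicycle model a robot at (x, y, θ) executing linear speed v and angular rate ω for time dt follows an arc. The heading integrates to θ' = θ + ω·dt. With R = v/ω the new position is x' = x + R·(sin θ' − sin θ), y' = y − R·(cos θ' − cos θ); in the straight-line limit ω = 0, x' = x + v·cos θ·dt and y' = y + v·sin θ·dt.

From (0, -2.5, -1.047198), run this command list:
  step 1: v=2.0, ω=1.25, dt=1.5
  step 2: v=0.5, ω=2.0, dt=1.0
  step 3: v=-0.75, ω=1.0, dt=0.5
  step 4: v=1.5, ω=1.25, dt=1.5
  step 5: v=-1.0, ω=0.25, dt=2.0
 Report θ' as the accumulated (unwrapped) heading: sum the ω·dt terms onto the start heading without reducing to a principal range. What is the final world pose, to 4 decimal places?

step 1: θ'=0.8278 (R=1.6000) → pose (2.5640, -2.7824, 0.8278)
step 2: θ'=2.8278 (R=0.2500) → pose (2.4570, -2.3755, 2.8278)
step 3: θ'=3.3278 (R=-0.7500) → pose (2.8274, -2.3991, 3.3278)
step 4: θ'=5.2028 (R=1.2000) → pose (1.9910, -4.1436, 5.2028)
step 5: θ'=5.7028 (R=-4.0000) → pose (0.6558, -2.6825, 5.7028)

(0.6558, -2.6825, 5.7028)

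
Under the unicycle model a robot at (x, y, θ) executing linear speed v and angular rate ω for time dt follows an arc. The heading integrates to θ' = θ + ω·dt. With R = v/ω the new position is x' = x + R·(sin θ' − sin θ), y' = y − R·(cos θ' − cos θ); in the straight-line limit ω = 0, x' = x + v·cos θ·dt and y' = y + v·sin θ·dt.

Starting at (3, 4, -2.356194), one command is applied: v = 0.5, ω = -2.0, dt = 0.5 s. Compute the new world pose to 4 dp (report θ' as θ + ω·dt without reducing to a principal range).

θ' = -2.3562 + -2.0·0.5 = -3.3562
R = v/ω = 0.5/-2.0 = -0.2500
x' = 3 + -0.2500·(sin -3.3562 − sin -2.3562) = 2.7700
y' = 4 − -0.2500·(cos -3.3562 − cos -2.3562) = 3.9325

(2.7700, 3.9325, -3.3562)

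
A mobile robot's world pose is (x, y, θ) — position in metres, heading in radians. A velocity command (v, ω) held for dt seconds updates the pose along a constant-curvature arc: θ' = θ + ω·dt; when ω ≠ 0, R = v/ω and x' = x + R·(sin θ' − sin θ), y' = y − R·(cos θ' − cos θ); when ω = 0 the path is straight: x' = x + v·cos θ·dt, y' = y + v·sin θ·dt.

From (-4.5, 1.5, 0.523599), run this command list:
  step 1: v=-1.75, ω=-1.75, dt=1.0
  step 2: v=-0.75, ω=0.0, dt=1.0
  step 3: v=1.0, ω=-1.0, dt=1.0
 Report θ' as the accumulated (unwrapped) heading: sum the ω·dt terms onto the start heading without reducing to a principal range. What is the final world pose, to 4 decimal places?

(-6.3431, 1.7871, -2.2264)

step 1: θ'=-1.2264 (R=1.0000) → pose (-5.9413, 2.0284, -1.2264)
step 2: θ'=-1.2264 (straight) → pose (-6.1945, 2.7344, -1.2264)
step 3: θ'=-2.2264 (R=-1.0000) → pose (-6.3431, 1.7871, -2.2264)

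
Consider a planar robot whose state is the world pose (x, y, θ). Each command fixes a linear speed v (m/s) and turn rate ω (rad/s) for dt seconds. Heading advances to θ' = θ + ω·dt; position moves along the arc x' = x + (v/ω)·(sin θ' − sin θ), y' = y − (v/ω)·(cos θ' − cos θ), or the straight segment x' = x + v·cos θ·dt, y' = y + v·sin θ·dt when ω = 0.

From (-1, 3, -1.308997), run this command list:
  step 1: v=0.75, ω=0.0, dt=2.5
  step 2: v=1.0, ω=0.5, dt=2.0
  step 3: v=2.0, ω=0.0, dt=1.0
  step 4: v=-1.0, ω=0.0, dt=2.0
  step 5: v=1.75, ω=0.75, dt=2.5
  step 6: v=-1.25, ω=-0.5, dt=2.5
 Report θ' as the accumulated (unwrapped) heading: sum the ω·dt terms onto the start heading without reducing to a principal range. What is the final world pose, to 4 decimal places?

(2.1288, -0.3513, 0.3160)

step 1: θ'=-1.3090 (straight) → pose (-0.5147, 1.1889, -1.3090)
step 2: θ'=-0.3090 (R=2.0000) → pose (0.8089, -0.1988, -0.3090)
step 3: θ'=-0.3090 (straight) → pose (2.7142, -0.8070, -0.3090)
step 4: θ'=-0.3090 (straight) → pose (0.8089, -0.1988, -0.3090)
step 5: θ'=1.5660 (R=2.3333) → pose (3.8518, 2.0129, 1.5660)
step 6: θ'=0.3160 (R=2.5000) → pose (2.1288, -0.3513, 0.3160)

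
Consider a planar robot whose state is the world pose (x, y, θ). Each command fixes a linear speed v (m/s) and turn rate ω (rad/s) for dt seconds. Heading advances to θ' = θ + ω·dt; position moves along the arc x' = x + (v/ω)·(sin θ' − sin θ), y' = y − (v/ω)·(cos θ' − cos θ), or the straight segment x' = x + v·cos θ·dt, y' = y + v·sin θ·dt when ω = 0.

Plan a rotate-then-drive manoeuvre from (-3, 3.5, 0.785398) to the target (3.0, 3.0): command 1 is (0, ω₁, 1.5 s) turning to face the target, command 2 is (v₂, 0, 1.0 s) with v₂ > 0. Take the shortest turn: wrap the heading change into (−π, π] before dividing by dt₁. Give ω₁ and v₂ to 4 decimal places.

heading to target = atan2(3−3.5, 3−-3) = -0.0831
Δθ = wrap(-0.0831 − 0.7854) = -0.8685; ω₁ = Δθ/dt₁ = -0.5790
distance = √((3−-3)² + (3−3.5)²) = 6.0208; v₂ = distance/dt₂ = 6.0208

ω₁ = -0.5790, v₂ = 6.0208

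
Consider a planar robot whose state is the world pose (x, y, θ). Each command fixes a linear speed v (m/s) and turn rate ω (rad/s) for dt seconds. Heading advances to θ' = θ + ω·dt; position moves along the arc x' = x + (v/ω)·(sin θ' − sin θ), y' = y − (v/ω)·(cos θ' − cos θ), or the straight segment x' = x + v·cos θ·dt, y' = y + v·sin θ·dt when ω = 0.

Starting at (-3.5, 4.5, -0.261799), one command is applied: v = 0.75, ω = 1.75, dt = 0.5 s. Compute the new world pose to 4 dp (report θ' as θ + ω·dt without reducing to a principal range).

θ' = -0.2618 + 1.75·0.5 = 0.6132
R = v/ω = 0.75/1.75 = 0.4286
x' = -3.5 + 0.4286·(sin 0.6132 − sin -0.2618) = -3.1424
y' = 4.5 − 0.4286·(cos 0.6132 − cos -0.2618) = 4.5635

(-3.1424, 4.5635, 0.6132)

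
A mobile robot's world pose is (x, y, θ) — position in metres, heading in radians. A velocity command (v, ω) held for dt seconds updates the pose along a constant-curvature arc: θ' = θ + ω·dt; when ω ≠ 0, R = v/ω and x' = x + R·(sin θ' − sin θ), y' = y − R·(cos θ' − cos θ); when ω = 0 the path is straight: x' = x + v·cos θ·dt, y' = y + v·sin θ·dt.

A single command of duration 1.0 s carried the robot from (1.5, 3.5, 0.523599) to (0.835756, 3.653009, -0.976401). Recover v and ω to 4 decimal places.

v = -0.7500, ω = -1.5000

Δθ = -0.976401 − 0.523599 = -1.500000
ω = Δθ/dt = -1.500000/1.0 = -1.5000
R = Δx/(sin θ' − sin θ) = 0.5000
v = R·ω = 0.5000·-1.5000 = -0.7500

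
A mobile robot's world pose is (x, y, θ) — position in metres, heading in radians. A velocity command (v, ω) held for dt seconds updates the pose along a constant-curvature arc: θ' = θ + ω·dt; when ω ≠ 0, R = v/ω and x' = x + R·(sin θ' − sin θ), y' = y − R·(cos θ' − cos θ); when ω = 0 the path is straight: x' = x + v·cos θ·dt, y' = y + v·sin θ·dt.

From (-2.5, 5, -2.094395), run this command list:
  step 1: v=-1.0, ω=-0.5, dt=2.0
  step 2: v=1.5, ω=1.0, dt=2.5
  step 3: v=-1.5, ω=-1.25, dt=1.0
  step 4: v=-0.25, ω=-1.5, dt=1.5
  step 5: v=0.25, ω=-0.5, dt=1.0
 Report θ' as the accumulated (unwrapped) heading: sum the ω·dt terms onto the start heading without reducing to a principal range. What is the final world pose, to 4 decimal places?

(-1.9076, 4.8575, -4.5944)

step 1: θ'=-3.0944 (R=2.0000) → pose (-0.8623, 5.9978, -3.0944)
step 2: θ'=-0.5944 (R=1.5000) → pose (-1.6316, 3.2567, -0.5944)
step 3: θ'=-1.8444 (R=1.2000) → pose (-2.1149, 4.5751, -1.8444)
step 4: θ'=-4.0944 (R=0.1667) → pose (-1.8186, 4.6267, -4.0944)
step 5: θ'=-4.5944 (R=-0.5000) → pose (-1.9076, 4.8575, -4.5944)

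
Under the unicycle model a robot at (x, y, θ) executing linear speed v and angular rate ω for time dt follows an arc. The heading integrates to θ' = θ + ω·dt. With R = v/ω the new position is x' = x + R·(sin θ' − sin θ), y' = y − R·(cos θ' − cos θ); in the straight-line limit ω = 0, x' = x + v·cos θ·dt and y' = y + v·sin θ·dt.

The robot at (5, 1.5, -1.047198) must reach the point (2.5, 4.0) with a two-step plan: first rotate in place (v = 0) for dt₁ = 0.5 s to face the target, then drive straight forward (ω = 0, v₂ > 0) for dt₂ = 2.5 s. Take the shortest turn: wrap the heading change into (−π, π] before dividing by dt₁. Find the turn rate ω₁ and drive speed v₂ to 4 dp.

ω₁ = -5.7596, v₂ = 1.4142

heading to target = atan2(4−1.5, 2.5−5) = 2.3562
Δθ = wrap(2.3562 − -1.0472) = -2.8798; ω₁ = Δθ/dt₁ = -5.7596
distance = √((2.5−5)² + (4−1.5)²) = 3.5355; v₂ = distance/dt₂ = 1.4142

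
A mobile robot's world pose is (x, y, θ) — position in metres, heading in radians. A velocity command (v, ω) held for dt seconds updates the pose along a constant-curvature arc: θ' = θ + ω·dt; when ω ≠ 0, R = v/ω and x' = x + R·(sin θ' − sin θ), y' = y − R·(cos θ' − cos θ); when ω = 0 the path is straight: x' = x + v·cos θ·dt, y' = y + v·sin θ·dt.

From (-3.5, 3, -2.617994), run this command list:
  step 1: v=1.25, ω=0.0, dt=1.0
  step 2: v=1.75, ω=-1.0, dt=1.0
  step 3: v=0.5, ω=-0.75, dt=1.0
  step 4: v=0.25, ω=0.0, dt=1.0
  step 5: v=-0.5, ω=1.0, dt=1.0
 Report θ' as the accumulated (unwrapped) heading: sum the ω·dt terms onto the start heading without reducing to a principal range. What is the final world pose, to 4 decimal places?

step 1: θ'=-2.6180 (straight) → pose (-4.5825, 2.3750, -2.6180)
step 2: θ'=-3.6180 (R=-1.7500) → pose (-6.2601, 2.3354, -3.6180)
step 3: θ'=-4.3680 (R=-0.6667) → pose (-6.5819, 2.7028, -4.3680)
step 4: θ'=-4.3680 (straight) → pose (-6.6663, 2.9381, -4.3680)
step 5: θ'=-3.3680 (R=-0.5000) → pose (-6.3079, 2.6196, -3.3680)

(-6.3079, 2.6196, -3.3680)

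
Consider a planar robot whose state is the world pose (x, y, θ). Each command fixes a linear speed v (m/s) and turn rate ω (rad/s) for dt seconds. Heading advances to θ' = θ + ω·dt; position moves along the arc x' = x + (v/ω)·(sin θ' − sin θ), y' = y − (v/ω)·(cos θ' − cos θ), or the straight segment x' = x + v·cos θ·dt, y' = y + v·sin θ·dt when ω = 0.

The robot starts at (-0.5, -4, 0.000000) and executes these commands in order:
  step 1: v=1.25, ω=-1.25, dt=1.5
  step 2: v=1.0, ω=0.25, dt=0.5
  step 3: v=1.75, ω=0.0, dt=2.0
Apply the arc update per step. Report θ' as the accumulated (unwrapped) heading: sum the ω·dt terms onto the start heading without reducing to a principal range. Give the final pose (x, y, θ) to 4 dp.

(-0.2894, -9.2286, -1.7500)

step 1: θ'=-1.8750 (R=-1.0000) → pose (0.4541, -5.2995, -1.8750)
step 2: θ'=-1.7500 (R=4.0000) → pose (0.3345, -5.7847, -1.7500)
step 3: θ'=-1.7500 (straight) → pose (-0.2894, -9.2286, -1.7500)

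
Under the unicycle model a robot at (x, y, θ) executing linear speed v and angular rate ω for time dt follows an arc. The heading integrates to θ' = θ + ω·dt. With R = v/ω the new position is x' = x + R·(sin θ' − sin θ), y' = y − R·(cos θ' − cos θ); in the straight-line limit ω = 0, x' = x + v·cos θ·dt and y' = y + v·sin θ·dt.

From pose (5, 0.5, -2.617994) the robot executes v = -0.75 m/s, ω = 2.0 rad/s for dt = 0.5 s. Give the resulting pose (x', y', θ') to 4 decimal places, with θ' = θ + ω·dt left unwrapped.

(5.1871, 0.8071, -1.6180)

θ' = -2.6180 + 2.0·0.5 = -1.6180
R = v/ω = -0.75/2.0 = -0.3750
x' = 5 + -0.3750·(sin -1.6180 − sin -2.6180) = 5.1871
y' = 0.5 − -0.3750·(cos -1.6180 − cos -2.6180) = 0.8071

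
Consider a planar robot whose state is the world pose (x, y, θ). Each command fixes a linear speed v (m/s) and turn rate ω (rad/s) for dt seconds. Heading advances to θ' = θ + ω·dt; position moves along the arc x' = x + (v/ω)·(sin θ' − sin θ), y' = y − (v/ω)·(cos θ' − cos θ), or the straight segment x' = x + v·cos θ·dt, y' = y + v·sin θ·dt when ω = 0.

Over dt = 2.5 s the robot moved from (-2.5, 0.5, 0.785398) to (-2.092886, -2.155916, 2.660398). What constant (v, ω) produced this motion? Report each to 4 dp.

v = -1.2500, ω = 0.7500

Δθ = 2.660398 − 0.785398 = 1.875000
ω = Δθ/dt = 1.875000/2.5 = 0.7500
R = −Δy/(cos θ' − cos θ) = -1.6667
v = R·ω = -1.6667·0.7500 = -1.2500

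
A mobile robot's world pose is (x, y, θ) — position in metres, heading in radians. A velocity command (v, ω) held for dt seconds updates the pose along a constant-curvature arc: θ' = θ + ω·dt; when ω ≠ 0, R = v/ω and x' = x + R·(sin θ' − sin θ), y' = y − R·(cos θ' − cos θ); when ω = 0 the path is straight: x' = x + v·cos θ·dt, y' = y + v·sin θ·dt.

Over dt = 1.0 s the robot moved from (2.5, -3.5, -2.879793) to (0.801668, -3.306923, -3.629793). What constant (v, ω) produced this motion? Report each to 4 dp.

v = 1.7500, ω = -0.7500

Δθ = -3.629793 − -2.879793 = -0.750000
ω = Δθ/dt = -0.750000/1.0 = -0.7500
R = Δx/(sin θ' − sin θ) = -2.3333
v = R·ω = -2.3333·-0.7500 = 1.7500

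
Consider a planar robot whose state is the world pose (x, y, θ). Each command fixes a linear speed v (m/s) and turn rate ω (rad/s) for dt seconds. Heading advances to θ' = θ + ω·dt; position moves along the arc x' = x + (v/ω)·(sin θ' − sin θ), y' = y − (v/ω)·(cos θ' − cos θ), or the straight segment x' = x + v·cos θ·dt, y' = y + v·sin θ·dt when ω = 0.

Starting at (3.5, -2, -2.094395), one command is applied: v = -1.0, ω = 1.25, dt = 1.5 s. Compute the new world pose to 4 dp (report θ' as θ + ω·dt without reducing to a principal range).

θ' = -2.0944 + 1.25·1.5 = -0.2194
R = v/ω = -1.0/1.25 = -0.8000
x' = 3.5 + -0.8000·(sin -0.2194 − sin -2.0944) = 2.9813
y' = -2 − -0.8000·(cos -0.2194 − cos -2.0944) = -0.8192

(2.9813, -0.8192, -0.2194)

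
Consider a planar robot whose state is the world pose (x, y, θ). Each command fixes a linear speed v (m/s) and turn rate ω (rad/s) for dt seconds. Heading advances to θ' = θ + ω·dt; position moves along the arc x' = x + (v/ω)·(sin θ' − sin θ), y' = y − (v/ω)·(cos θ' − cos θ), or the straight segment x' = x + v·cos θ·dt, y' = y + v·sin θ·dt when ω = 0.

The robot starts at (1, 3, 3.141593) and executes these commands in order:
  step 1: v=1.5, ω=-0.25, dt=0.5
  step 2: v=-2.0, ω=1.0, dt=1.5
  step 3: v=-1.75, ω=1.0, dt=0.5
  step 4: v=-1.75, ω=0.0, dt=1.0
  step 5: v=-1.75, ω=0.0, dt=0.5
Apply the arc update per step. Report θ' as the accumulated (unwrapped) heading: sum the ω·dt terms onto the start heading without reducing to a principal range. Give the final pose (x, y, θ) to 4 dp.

step 1: θ'=3.0166 (R=-6.0000) → pose (0.2520, 3.0468, 3.0166)
step 2: θ'=4.5166 (R=-2.0000) → pose (2.4631, 4.6421, 4.5166)
step 3: θ'=5.0166 (R=-1.7500) → pose (2.4162, 5.5068, 5.0166)
step 4: θ'=5.0166 (straight) → pose (1.8920, 7.1764, 5.0166)
step 5: θ'=5.0166 (straight) → pose (1.6299, 8.0112, 5.0166)

(1.6299, 8.0112, 5.0166)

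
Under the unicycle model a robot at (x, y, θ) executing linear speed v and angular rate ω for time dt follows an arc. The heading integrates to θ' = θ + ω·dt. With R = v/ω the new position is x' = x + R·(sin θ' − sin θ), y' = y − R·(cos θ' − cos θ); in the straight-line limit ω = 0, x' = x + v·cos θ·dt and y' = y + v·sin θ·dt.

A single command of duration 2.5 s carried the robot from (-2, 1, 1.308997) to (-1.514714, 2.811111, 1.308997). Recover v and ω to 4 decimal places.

Δθ = 1.308997 − 1.308997 = 0.000000
ω = Δθ/dt = 0.000000/2.5 = 0.0000
ω = 0 → v = (Δx·cos θ + Δy·sin θ)/dt = 0.7500

v = 0.7500, ω = 0.0000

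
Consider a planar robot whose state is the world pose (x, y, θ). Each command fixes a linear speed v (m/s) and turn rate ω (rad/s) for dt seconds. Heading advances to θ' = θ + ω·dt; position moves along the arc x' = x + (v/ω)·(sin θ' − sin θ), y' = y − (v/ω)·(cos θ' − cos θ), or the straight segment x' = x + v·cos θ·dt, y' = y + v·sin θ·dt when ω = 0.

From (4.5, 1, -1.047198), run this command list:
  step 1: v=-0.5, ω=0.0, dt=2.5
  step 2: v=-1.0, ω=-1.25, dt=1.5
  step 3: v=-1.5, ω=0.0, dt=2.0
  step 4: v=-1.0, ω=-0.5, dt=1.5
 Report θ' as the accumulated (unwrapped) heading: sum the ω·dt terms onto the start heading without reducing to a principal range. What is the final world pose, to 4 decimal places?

step 1: θ'=-1.0472 (straight) → pose (3.8750, 2.0825, -1.0472)
step 2: θ'=-2.9222 (R=0.8000) → pose (4.3937, 3.2634, -2.9222)
step 3: θ'=-2.9222 (straight) → pose (7.3218, 3.9163, -2.9222)
step 4: θ'=-3.6722 (R=2.0000) → pose (8.7692, 3.6892, -3.6722)

(8.7692, 3.6892, -3.6722)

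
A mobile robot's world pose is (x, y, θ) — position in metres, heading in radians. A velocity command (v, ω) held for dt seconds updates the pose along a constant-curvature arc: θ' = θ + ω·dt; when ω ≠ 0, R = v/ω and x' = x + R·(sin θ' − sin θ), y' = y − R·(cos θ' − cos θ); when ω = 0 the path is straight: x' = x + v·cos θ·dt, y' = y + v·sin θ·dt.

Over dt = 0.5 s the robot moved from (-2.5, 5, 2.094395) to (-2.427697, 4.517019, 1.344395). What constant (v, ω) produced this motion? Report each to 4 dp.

Δθ = 1.344395 − 2.094395 = -0.750000
ω = Δθ/dt = -0.750000/0.5 = -1.5000
R = −Δy/(cos θ' − cos θ) = 0.6667
v = R·ω = 0.6667·-1.5000 = -1.0000

v = -1.0000, ω = -1.5000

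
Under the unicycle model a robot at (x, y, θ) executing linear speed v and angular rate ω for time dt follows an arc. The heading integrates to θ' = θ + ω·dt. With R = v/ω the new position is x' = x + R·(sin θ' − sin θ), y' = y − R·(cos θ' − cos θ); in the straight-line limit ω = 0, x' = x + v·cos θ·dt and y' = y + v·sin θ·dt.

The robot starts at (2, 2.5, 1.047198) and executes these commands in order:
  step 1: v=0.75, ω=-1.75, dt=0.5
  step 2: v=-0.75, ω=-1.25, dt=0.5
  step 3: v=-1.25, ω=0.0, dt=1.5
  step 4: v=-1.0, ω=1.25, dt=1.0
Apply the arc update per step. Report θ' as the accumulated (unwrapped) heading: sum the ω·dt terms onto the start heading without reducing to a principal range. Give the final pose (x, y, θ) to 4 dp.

(-0.6759, 3.4194, 0.7972)

step 1: θ'=0.1722 (R=-0.4286) → pose (2.2977, 2.7079, 0.1722)
step 2: θ'=-0.4528 (R=0.6000) → pose (1.9324, 2.7595, -0.4528)
step 3: θ'=-0.4528 (straight) → pose (0.2464, 3.5798, -0.4528)
step 4: θ'=0.7972 (R=-0.8000) → pose (-0.6759, 3.4194, 0.7972)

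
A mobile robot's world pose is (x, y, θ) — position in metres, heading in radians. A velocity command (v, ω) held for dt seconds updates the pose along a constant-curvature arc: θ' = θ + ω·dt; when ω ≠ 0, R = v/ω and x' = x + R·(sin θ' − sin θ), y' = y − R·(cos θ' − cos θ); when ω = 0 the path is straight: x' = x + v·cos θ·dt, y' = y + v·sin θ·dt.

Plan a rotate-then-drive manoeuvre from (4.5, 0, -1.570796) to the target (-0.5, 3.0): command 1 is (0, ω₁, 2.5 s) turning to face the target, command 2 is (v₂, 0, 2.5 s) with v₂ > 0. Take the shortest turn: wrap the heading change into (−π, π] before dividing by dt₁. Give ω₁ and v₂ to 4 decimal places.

ω₁ = -0.8445, v₂ = 2.3324

heading to target = atan2(3−0, -0.5−4.5) = 2.6012
Δθ = wrap(2.6012 − -1.5708) = -2.1112; ω₁ = Δθ/dt₁ = -0.8445
distance = √((-0.5−4.5)² + (3−0)²) = 5.8310; v₂ = distance/dt₂ = 2.3324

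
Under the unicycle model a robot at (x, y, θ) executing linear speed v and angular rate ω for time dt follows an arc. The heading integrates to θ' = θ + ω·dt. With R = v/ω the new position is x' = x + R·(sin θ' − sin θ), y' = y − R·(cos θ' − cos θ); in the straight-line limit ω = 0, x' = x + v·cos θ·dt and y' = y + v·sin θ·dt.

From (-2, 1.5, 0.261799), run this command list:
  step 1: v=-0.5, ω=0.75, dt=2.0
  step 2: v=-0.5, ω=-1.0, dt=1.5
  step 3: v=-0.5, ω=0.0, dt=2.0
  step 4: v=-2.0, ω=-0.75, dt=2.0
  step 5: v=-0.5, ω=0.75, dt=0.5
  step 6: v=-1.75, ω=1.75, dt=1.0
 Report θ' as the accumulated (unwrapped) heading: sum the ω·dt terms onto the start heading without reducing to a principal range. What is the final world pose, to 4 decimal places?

step 1: θ'=1.7618 (R=-0.6667) → pose (-2.4820, 0.7295, 1.7618)
step 2: θ'=0.2618 (R=0.5000) → pose (-2.8435, 0.1516, 0.2618)
step 3: θ'=0.2618 (straight) → pose (-3.8094, -0.1072, 0.2618)
step 4: θ'=-1.2382 (R=2.6667) → pose (-7.0201, 1.5979, -1.2382)
step 5: θ'=-0.8632 (R=-0.6667) → pose (-7.1436, 1.8136, -0.8632)
step 6: θ'=0.8868 (R=-1.0000) → pose (-8.6786, 1.7955, 0.8868)

(-8.6786, 1.7955, 0.8868)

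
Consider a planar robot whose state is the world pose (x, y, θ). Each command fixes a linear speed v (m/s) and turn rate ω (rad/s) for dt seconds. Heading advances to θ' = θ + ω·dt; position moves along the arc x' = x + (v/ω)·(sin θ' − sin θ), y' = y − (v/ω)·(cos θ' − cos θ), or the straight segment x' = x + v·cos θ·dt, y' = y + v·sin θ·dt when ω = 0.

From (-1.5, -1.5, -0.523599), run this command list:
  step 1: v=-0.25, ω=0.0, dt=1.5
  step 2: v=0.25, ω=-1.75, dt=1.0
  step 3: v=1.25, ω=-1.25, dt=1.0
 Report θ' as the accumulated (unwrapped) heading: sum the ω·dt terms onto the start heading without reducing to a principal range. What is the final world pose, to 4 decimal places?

(-2.9230, -1.8101, -3.5236)

step 1: θ'=-0.5236 (straight) → pose (-1.8248, -1.3125, -0.5236)
step 2: θ'=-2.2736 (R=-0.1429) → pose (-1.7872, -1.5286, -2.2736)
step 3: θ'=-3.5236 (R=-1.0000) → pose (-2.9230, -1.8101, -3.5236)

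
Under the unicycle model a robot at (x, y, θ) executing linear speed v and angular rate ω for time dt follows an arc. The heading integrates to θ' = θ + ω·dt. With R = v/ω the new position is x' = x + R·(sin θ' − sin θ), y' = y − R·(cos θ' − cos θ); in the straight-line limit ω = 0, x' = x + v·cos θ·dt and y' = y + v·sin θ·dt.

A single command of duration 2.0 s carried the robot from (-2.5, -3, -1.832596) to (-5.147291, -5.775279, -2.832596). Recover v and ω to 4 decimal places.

v = 2.0000, ω = -0.5000

Δθ = -2.832596 − -1.832596 = -1.000000
ω = Δθ/dt = -1.000000/2.0 = -0.5000
R = −Δy/(cos θ' − cos θ) = -4.0000
v = R·ω = -4.0000·-0.5000 = 2.0000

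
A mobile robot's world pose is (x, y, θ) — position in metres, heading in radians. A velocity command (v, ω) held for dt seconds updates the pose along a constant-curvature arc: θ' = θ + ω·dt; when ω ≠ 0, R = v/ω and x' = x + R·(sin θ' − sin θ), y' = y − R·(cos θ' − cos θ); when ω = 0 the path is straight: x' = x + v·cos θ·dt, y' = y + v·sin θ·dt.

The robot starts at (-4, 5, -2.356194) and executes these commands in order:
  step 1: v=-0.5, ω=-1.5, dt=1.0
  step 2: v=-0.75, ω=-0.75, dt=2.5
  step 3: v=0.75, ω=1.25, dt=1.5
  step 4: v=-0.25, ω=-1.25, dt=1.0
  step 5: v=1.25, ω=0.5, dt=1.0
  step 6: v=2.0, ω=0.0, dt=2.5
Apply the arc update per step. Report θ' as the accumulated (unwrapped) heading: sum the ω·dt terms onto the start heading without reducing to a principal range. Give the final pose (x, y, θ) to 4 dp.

(-3.8973, 10.3416, -4.6062)

step 1: θ'=-3.8562 (R=0.3333) → pose (-3.5459, 5.0161, -3.8562)
step 2: θ'=-5.7312 (R=1.0000) → pose (-3.6768, 3.4092, -5.7312)
step 3: θ'=-3.8562 (R=0.6000) → pose (-3.5982, 4.3733, -3.8562)
step 4: θ'=-5.1062 (R=0.2000) → pose (-3.5446, 4.1455, -5.1062)
step 5: θ'=-4.6062 (R=2.5000) → pose (-3.3673, 5.3698, -4.6062)
step 6: θ'=-4.6062 (straight) → pose (-3.8973, 10.3416, -4.6062)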